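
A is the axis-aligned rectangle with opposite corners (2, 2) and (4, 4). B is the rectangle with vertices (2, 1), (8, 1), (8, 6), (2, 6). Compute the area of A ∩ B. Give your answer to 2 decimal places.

|A∩B|: x∈[2,4], y∈[2,4] → 2·2 = 4.

4.00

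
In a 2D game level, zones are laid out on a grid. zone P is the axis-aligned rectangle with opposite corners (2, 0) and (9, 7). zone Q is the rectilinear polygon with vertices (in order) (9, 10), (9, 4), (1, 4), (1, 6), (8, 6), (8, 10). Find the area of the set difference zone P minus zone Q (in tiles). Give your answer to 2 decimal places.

|zone P| = 49, |zone P∩zone Q| = 15.
|zone P ∖ zone Q| = |zone P| − |zone P∩zone Q| = 49 − 15 = 34.00.

34.00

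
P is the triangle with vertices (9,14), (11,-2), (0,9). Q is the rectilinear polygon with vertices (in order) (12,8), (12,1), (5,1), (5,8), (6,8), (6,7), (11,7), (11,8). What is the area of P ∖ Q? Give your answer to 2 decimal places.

|P| = 77, |P∩Q| = 28.
|P ∖ Q| = |P| − |P∩Q| = 77 − 28 = 49.00.

49.00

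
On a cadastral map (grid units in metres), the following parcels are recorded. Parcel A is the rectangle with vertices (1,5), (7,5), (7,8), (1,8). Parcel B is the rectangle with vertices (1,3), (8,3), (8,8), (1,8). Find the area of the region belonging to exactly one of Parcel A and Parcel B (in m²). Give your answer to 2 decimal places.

17.00

|Parcel A∩Parcel B|: x∈[1,7], y∈[5,8] → 6·3 = 18.
|Parcel A △ Parcel B| = |Parcel A| + |Parcel B| − 2·|Parcel A∩Parcel B| = 18 + 35 − 36 = 17.00.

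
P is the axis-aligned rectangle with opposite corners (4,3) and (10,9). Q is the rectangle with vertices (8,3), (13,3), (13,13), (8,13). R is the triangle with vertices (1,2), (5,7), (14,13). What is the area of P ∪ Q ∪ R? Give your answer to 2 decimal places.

75.91

By inclusion–exclusion:
Individual areas: |P| = 36, |Q| = 50, |R| = 10.5.
|P∩Q|: x∈[8,10], y∈[3,9] → 2·6 = 12.
|P∩R| = 6.1372.
|Q∩R| = 3.141.
|P∩Q∩R| = 0.6853.
|P ∪ Q ∪ R| = 96.5 − 21.2783 + 0.6853 = 75.91.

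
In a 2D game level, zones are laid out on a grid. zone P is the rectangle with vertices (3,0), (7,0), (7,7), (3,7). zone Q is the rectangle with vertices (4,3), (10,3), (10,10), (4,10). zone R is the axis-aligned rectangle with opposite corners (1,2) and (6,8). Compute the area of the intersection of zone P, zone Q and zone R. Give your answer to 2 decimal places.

The intersection is the polygon with vertices (4,3), (4,7), (6,7), (6,3).
By the shoelace formula its area is 8.00.

8.00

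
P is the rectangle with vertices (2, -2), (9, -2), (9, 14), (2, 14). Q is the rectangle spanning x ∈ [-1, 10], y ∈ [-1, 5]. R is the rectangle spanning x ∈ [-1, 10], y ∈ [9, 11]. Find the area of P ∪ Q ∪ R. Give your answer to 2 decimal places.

144.00

By inclusion–exclusion:
Individual areas: |P| = 112, |Q| = 66, |R| = 22.
|P∩Q|: x∈[2,9], y∈[-1,5] → 7·6 = 42.
|P∩R|: x∈[2,9], y∈[9,11] → 7·2 = 14.
|Q∩R| = 0 (no overlap).
|P∩Q∩R| = 0.
|P ∪ Q ∪ R| = 200 − 56 + 0 = 144.00.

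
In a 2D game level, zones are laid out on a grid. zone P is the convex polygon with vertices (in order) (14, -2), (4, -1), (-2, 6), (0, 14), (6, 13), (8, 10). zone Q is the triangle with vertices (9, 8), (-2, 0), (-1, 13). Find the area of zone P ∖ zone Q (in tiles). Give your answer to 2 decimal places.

90.23

|zone P| = 148, |zone P∩zone Q| = 57.7666.
|zone P ∖ zone Q| = |zone P| − |zone P∩zone Q| = 148 − 57.7666 = 90.23.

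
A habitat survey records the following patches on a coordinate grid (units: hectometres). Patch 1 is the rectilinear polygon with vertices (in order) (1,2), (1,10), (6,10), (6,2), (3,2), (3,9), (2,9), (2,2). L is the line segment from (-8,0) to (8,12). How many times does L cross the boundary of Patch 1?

4

The segment meets the boundary at (5.333,10), (3,8.25), (2,7.5), (1,6.75).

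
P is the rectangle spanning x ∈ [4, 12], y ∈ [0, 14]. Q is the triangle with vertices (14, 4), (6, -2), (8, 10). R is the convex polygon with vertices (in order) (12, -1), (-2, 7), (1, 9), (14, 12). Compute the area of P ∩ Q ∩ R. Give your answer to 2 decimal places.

32.57

The intersection is the polygon with vertices (9.351,0.513), (6.674,2.043), (8,10), (12,6), (12,2.5).
By the shoelace formula its area is 32.57.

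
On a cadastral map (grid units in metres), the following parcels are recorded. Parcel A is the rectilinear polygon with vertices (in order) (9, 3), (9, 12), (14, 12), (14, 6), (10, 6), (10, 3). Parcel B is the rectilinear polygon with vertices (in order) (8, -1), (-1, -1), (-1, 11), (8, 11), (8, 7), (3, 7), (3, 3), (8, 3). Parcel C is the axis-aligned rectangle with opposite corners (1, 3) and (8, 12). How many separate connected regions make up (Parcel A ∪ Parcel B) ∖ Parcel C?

2

(Parcel A ∪ Parcel B) ∖ Parcel C splits into 2 disjoint pieces (area 33, area 52).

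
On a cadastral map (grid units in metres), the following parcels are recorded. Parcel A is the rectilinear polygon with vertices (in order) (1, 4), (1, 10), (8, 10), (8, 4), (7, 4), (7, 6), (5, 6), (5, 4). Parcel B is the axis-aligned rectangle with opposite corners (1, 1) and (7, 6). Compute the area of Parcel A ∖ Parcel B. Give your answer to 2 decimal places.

30.00

|Parcel A| = 38, |Parcel A∩Parcel B| = 8.
|Parcel A ∖ Parcel B| = |Parcel A| − |Parcel A∩Parcel B| = 38 − 8 = 30.00.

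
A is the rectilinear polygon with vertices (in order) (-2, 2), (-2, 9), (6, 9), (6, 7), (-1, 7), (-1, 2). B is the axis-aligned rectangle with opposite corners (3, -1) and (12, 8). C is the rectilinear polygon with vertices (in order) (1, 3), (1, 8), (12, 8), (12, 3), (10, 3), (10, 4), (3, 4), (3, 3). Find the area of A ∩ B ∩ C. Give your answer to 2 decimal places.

The intersection is the polygon with vertices (3,7), (3,8), (6,8), (6,7).
By the shoelace formula its area is 3.00.

3.00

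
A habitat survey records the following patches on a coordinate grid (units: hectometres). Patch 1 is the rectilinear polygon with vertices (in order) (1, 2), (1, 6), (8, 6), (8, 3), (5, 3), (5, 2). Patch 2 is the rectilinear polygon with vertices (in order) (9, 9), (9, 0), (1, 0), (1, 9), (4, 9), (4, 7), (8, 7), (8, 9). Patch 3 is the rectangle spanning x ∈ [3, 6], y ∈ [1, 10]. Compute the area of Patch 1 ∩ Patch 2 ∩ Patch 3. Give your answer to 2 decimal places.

11.00

The intersection is the polygon with vertices (6,6), (6,3), (5,3), (5,2), (3,2), (3,6).
By the shoelace formula its area is 11.00.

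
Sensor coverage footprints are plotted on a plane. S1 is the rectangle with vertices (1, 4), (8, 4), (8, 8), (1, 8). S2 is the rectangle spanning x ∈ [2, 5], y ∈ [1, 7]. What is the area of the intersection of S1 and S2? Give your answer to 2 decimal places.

|S1∩S2|: x∈[2,5], y∈[4,7] → 3·3 = 9.

9.00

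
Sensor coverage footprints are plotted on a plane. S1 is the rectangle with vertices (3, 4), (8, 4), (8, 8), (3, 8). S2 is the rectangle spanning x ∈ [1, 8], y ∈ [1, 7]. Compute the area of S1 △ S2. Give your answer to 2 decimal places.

32.00

|S1∩S2|: x∈[3,8], y∈[4,7] → 5·3 = 15.
|S1 △ S2| = |S1| + |S2| − 2·|S1∩S2| = 20 + 42 − 30 = 32.00.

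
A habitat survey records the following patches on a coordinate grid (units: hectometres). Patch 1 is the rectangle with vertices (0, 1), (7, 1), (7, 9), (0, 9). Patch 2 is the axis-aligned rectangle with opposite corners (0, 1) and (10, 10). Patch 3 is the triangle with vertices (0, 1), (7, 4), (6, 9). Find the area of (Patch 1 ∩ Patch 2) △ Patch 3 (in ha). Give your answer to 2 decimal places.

|Patch 1 ∩ Patch 2| = 56.
|(Patch 1 ∩ Patch 2) ∩ Patch 3| = 19.
|(Patch 1 ∩ Patch 2) △ Patch 3| = 56 + 19 − 38 = 37.00.

37.00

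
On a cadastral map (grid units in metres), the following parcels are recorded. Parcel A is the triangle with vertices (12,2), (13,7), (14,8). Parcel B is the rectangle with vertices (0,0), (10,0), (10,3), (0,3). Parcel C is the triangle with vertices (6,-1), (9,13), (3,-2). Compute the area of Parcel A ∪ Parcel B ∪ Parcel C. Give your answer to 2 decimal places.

45.09

By inclusion–exclusion:
Individual areas: |Parcel A| = 2, |Parcel B| = 30, |Parcel C| = 19.5.
|Parcel A∩Parcel B| = 0.
|Parcel A∩Parcel C| = 0.
|Parcel B∩Parcel C| = 6.4071.
|Parcel A∩Parcel B∩Parcel C| = 0.
|Parcel A ∪ Parcel B ∪ Parcel C| = 51.5 − 6.4071 + 0 = 45.09.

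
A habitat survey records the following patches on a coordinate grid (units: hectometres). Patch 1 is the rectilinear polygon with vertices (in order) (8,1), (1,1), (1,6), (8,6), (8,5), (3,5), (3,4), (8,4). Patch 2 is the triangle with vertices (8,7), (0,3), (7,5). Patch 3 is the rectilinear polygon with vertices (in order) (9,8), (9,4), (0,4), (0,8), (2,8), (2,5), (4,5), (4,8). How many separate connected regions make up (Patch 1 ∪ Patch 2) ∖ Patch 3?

(Patch 1 ∪ Patch 2) ∖ Patch 3 splits into 2 disjoint pieces (area 21.1071, area 2).

2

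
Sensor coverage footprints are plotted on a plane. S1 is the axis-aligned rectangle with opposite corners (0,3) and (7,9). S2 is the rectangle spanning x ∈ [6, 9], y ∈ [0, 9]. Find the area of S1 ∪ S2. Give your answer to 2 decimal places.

By inclusion–exclusion:
Individual areas: |S1| = 42, |S2| = 27.
|S1∩S2|: x∈[6,7], y∈[3,9] → 1·6 = 6.
|S1 ∪ S2| = 69 − 6 = 63.00.

63.00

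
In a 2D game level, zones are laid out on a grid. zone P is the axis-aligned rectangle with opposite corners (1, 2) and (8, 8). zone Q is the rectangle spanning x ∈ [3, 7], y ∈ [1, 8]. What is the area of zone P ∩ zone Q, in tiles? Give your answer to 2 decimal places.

24.00

|zone P∩zone Q|: x∈[3,7], y∈[2,8] → 4·6 = 24.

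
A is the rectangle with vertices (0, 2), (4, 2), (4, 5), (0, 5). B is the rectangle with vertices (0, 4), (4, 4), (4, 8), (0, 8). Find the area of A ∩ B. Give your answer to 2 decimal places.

4.00

|A∩B|: x∈[0,4], y∈[4,5] → 4·1 = 4.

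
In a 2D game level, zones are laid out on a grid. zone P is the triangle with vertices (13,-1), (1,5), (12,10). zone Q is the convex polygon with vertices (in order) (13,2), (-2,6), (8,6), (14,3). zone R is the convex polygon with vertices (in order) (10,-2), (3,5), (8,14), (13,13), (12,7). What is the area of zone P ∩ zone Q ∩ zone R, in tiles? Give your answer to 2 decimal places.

17.00

The intersection is the polygon with vertices (8,6), (11.4,4.3), (11.007,2.531), (3.454,4.545), (3,5), (3.556,6).
By the shoelace formula its area is 17.00.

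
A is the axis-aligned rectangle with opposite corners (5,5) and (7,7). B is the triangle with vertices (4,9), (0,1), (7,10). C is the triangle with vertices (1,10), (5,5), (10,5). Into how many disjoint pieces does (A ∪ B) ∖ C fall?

3

(A ∪ B) ∖ C splits into 3 disjoint pieces (area 0.1, area 3.0697, area 4.5531).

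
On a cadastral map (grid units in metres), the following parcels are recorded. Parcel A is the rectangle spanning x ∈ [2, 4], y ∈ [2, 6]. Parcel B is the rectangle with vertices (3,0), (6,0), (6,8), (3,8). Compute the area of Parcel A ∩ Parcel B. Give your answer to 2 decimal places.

4.00

|Parcel A∩Parcel B|: x∈[3,4], y∈[2,6] → 1·4 = 4.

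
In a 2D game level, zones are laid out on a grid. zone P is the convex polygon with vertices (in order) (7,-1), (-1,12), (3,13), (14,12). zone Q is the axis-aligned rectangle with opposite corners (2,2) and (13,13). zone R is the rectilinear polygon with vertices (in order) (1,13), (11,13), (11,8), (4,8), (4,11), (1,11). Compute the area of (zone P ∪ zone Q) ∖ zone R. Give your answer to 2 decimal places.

94.98

|zone P ∪ zone Q| = 135.6038.
|(zone P ∪ zone Q) ∩ zone R| = 40.625.
|(zone P ∪ zone Q) ∖ zone R| = 135.6038 − 40.625 = 94.98.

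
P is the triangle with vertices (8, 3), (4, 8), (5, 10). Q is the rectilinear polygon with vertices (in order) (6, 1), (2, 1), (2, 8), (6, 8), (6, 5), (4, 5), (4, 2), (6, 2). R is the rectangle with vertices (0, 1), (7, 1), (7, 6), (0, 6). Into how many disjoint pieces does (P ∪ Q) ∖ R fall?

(P ∪ Q) ∖ R splits into 2 disjoint pieces (area 10.4524, area 0.5417).

2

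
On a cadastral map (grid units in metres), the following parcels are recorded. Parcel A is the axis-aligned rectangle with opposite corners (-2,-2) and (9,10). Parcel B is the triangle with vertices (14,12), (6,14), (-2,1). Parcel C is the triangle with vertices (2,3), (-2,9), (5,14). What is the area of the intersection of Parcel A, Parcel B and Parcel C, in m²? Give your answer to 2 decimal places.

The intersection is the polygon with vertices (1.657,3.514), (0.56,5.16), (3.538,10), (3.909,10), (2.252,3.923).
By the shoelace formula its area is 7.78.

7.78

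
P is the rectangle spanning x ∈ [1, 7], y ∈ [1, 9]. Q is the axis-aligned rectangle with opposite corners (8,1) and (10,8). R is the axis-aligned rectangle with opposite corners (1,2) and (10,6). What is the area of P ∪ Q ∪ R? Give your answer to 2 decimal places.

By inclusion–exclusion:
Individual areas: |P| = 48, |Q| = 14, |R| = 36.
|P∩Q| = 0 (no overlap).
|P∩R|: x∈[1,7], y∈[2,6] → 6·4 = 24.
|Q∩R|: x∈[8,10], y∈[2,6] → 2·4 = 8.
|P∩Q∩R| = 0.
|P ∪ Q ∪ R| = 98 − 32 + 0 = 66.00.

66.00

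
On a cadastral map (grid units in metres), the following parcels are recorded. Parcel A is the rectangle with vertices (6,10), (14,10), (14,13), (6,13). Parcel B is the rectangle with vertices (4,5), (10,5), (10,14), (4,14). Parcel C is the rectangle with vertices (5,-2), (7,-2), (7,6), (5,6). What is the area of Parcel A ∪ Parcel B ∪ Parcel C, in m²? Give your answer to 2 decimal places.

80.00

By inclusion–exclusion:
Individual areas: |Parcel A| = 24, |Parcel B| = 54, |Parcel C| = 16.
|Parcel A∩Parcel B|: x∈[6,10], y∈[10,13] → 4·3 = 12.
|Parcel A∩Parcel C| = 0 (no overlap).
|Parcel B∩Parcel C|: x∈[5,7], y∈[5,6] → 2·1 = 2.
|Parcel A∩Parcel B∩Parcel C| = 0.
|Parcel A ∪ Parcel B ∪ Parcel C| = 94 − 14 + 0 = 80.00.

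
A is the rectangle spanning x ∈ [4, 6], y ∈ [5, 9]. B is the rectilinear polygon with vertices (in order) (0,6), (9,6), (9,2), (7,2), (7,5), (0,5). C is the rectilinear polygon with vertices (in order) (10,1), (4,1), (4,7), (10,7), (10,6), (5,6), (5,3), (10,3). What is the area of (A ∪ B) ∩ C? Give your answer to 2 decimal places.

|A ∪ B| = 21.
|(A ∪ B) ∩ C| = 5.00.

5.00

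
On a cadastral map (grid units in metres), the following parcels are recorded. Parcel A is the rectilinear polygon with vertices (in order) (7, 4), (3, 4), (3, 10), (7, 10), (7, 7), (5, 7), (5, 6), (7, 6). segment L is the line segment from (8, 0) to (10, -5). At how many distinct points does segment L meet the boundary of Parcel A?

The segment lies entirely outside Parcel A and never meets its boundary.

0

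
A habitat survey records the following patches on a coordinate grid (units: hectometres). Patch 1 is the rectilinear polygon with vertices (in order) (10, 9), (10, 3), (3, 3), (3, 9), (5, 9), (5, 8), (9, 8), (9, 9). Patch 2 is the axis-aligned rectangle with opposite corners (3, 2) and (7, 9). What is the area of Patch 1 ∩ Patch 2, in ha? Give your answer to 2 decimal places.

The intersection is the polygon with vertices (3,3), (3,9), (5,9), (5,8), (7,8), (7,3).
By the shoelace formula its area is 22.00.

22.00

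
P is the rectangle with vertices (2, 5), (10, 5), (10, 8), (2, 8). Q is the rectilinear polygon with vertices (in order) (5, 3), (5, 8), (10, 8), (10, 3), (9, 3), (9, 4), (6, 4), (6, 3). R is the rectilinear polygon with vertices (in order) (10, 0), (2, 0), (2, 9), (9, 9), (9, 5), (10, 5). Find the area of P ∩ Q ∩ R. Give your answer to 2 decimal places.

12.00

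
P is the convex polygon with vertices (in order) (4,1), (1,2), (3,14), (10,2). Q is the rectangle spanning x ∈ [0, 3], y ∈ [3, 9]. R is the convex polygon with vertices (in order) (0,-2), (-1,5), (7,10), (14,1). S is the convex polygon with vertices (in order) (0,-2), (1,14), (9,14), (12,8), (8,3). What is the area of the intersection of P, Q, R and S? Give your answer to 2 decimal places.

The intersection is the polygon with vertices (1.167,3), (1.791,6.744), (3,7.5), (3,3).
By the shoelace formula its area is 6.15.

6.15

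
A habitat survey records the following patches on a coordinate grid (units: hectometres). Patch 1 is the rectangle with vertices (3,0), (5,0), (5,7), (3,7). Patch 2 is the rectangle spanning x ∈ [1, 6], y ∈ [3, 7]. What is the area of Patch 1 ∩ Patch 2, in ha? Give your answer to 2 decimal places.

8.00

|Patch 1∩Patch 2|: x∈[3,5], y∈[3,7] → 2·4 = 8.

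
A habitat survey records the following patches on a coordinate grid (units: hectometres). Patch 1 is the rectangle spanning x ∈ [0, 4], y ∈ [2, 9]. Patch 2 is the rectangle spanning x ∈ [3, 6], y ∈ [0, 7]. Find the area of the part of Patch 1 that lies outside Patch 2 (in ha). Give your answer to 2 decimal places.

23.00

|Patch 1∩Patch 2|: x∈[3,4], y∈[2,7] → 1·5 = 5.
|Patch 1| = 28.
|Patch 1 ∖ Patch 2| = |Patch 1| − |Patch 1∩Patch 2| = 28 − 5 = 23.00.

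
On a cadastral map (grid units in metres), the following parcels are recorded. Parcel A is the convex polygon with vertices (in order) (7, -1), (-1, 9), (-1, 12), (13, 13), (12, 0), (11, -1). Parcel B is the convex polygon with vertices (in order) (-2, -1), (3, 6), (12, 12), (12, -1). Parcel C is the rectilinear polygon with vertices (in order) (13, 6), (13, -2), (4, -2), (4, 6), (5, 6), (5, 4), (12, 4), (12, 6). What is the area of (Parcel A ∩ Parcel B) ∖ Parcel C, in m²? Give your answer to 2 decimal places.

44.38

|Parcel A ∩ Parcel B| = 80.2547.
|(Parcel A ∩ Parcel B) ∩ Parcel C| = 35.875.
|(Parcel A ∩ Parcel B) ∖ Parcel C| = 80.2547 − 35.875 = 44.38.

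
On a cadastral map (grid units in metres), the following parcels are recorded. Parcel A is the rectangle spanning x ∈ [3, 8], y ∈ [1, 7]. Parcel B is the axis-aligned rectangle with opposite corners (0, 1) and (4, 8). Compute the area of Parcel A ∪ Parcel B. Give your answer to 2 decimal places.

52.00

By inclusion–exclusion:
Individual areas: |Parcel A| = 30, |Parcel B| = 28.
|Parcel A∩Parcel B|: x∈[3,4], y∈[1,7] → 1·6 = 6.
|Parcel A ∪ Parcel B| = 58 − 6 = 52.00.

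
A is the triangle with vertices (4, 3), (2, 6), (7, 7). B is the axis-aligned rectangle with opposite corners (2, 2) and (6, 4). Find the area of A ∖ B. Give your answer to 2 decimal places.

7.79

|A| = 8.5, |A∩B| = 0.7083.
|A ∖ B| = |A| − |A∩B| = 8.5 − 0.7083 = 7.79.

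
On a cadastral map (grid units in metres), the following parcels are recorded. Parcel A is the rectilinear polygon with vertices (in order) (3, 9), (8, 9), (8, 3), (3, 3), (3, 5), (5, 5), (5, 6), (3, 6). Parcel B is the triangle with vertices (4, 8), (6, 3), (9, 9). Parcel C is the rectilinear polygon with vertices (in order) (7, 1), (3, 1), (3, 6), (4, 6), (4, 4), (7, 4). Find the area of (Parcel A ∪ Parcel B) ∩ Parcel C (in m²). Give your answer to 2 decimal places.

5.00

|Parcel A ∪ Parcel B| = 28.95.
|(Parcel A ∪ Parcel B) ∩ Parcel C| = 5.00.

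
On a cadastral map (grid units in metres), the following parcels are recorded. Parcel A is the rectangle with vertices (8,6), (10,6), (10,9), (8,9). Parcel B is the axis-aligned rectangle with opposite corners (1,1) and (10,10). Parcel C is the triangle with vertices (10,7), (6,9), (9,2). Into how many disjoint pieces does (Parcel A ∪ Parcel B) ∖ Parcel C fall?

1

(Parcel A ∪ Parcel B) ∖ Parcel C is a single connected region.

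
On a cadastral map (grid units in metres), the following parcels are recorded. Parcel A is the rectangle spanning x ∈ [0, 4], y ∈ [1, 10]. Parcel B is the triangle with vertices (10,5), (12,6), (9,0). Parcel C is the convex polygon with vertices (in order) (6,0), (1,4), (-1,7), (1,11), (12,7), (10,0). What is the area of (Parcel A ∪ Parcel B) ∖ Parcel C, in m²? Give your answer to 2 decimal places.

|Parcel A ∪ Parcel B| = 40.5.
|(Parcel A ∪ Parcel B) ∩ Parcel C| = 30.922.
|(Parcel A ∪ Parcel B) ∖ Parcel C| = 40.5 − 30.922 = 9.58.

9.58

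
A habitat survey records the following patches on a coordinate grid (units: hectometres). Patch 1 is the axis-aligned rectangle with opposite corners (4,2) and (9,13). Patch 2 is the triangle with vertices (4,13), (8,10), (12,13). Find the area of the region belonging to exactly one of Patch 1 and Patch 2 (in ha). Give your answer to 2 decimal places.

|Patch 1| = 55, |Patch 2| = 12, |Patch 1∩Patch 2| = 8.625.
|Patch 1 △ Patch 2| = |Patch 1| + |Patch 2| − 2·|Patch 1∩Patch 2| = 55 + 12 − 17.25 = 49.75.

49.75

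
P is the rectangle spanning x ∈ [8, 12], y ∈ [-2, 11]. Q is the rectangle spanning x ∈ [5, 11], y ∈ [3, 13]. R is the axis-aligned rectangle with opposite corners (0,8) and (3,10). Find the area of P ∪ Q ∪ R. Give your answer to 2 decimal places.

94.00

By inclusion–exclusion:
Individual areas: |P| = 52, |Q| = 60, |R| = 6.
|P∩Q|: x∈[8,11], y∈[3,11] → 3·8 = 24.
|P∩R| = 0 (no overlap).
|Q∩R| = 0 (no overlap).
|P∩Q∩R| = 0.
|P ∪ Q ∪ R| = 118 − 24 + 0 = 94.00.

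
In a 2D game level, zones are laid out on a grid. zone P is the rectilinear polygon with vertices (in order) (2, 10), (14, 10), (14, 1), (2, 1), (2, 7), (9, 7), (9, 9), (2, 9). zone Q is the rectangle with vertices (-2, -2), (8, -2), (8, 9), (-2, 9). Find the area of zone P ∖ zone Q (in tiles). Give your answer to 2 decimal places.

|zone P| = 94, |zone P∩zone Q| = 36.
|zone P ∖ zone Q| = |zone P| − |zone P∩zone Q| = 94 − 36 = 58.00.

58.00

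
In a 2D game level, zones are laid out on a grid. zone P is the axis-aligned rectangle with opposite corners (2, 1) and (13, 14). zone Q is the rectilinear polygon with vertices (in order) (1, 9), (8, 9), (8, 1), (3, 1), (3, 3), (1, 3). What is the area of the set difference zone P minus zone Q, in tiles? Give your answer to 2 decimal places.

97.00

|zone P| = 143, |zone P∩zone Q| = 46.
|zone P ∖ zone Q| = |zone P| − |zone P∩zone Q| = 143 − 46 = 97.00.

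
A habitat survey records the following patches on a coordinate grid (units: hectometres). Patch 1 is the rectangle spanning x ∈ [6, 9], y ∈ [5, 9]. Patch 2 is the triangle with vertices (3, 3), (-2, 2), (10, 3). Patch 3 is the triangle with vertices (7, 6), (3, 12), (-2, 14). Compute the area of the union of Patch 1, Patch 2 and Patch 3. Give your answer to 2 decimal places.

26.19

By inclusion–exclusion:
Individual areas: |Patch 1| = 12, |Patch 2| = 3.5, |Patch 3| = 11.
|Patch 1∩Patch 2| = 0.
|Patch 1∩Patch 3| = 0.3056.
|Patch 2∩Patch 3| = 0.
|Patch 1∩Patch 2∩Patch 3| = 0.
|Patch 1 ∪ Patch 2 ∪ Patch 3| = 26.5 − 0.3056 + 0 = 26.19.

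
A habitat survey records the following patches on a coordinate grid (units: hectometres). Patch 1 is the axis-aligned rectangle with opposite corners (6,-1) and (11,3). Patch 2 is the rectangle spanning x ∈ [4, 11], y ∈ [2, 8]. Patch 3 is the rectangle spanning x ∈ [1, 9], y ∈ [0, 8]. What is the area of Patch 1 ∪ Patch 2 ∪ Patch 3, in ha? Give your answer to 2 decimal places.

85.00

By inclusion–exclusion:
Individual areas: |Patch 1| = 20, |Patch 2| = 42, |Patch 3| = 64.
|Patch 1∩Patch 2|: x∈[6,11], y∈[2,3] → 5·1 = 5.
|Patch 1∩Patch 3|: x∈[6,9], y∈[0,3] → 3·3 = 9.
|Patch 2∩Patch 3|: x∈[4,9], y∈[2,8] → 5·6 = 30.
|Patch 1∩Patch 2∩Patch 3| = 3.
|Patch 1 ∪ Patch 2 ∪ Patch 3| = 126 − 44 + 3 = 85.00.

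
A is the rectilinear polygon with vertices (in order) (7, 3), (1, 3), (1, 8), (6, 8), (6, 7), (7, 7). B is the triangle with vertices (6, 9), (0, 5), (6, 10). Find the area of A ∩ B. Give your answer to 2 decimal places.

1.27

The intersection is the polygon with vertices (1,5.833), (3.6,8), (4.5,8), (1,5.667).
By the shoelace formula its area is 1.27.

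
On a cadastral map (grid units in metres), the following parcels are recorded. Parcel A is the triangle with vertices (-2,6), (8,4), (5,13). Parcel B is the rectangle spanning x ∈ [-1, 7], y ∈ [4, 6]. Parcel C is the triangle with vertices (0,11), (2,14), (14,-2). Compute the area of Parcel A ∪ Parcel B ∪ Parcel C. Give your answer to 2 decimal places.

By inclusion–exclusion:
Individual areas: |Parcel A| = 42, |Parcel B| = 16, |Parcel C| = 34.
|Parcel A∩Parcel B| = 8.
|Parcel A∩Parcel C| = 17.293.
|Parcel B∩Parcel C| = 1.2115.
|Parcel A∩Parcel B∩Parcel C| = 1.2115.
|Parcel A ∪ Parcel B ∪ Parcel C| = 92 − 26.5045 + 1.2115 = 66.71.

66.71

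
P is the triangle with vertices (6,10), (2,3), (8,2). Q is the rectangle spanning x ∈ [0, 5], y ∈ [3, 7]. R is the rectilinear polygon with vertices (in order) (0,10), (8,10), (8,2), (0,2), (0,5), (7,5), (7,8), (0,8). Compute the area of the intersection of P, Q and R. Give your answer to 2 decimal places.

The intersection is the polygon with vertices (5,3), (2,3), (3.143,5), (5,5).
By the shoelace formula its area is 4.86.

4.86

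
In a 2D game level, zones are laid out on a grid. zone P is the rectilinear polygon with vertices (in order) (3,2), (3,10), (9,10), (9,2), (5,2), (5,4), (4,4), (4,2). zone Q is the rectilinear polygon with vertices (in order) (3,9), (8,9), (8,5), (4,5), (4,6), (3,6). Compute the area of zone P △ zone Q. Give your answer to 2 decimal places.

27.00

|zone P| = 46, |zone Q| = 19, |zone P∩zone Q| = 19.
|zone P △ zone Q| = |zone P| + |zone Q| − 2·|zone P∩zone Q| = 46 + 19 − 38 = 27.00.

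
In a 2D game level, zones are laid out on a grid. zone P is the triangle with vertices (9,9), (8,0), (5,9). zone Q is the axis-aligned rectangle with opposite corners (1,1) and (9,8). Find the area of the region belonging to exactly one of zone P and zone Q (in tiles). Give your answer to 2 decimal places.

|zone P| = 18, |zone Q| = 56, |zone P∩zone Q| = 14.
|zone P △ zone Q| = |zone P| + |zone Q| − 2·|zone P∩zone Q| = 18 + 56 − 28 = 46.00.

46.00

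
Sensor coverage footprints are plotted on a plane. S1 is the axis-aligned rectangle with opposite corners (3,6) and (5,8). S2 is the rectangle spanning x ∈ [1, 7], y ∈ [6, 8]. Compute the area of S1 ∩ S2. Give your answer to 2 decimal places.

4.00

|S1∩S2|: x∈[3,5], y∈[6,8] → 2·2 = 4.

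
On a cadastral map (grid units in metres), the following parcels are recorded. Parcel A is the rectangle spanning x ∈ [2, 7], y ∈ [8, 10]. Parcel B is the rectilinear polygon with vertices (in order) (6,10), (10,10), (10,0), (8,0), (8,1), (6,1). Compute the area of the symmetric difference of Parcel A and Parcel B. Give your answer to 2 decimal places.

44.00

|Parcel A| = 10, |Parcel B| = 38, |Parcel A∩Parcel B| = 2.
|Parcel A △ Parcel B| = |Parcel A| + |Parcel B| − 2·|Parcel A∩Parcel B| = 10 + 38 − 4 = 44.00.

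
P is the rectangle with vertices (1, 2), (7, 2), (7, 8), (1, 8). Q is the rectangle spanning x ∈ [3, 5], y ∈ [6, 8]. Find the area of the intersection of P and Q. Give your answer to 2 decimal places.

|P∩Q|: x∈[3,5], y∈[6,8] → 2·2 = 4.

4.00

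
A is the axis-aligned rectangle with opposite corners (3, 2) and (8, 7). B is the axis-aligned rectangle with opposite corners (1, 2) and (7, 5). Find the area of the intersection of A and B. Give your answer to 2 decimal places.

12.00

|A∩B|: x∈[3,7], y∈[2,5] → 4·3 = 12.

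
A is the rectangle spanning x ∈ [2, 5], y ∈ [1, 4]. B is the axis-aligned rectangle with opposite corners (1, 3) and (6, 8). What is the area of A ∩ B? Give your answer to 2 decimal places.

|A∩B|: x∈[2,5], y∈[3,4] → 3·1 = 3.

3.00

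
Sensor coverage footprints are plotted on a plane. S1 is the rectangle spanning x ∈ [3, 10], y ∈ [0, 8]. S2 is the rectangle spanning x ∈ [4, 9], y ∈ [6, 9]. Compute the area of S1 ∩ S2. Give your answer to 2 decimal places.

10.00

|S1∩S2|: x∈[4,9], y∈[6,8] → 5·2 = 10.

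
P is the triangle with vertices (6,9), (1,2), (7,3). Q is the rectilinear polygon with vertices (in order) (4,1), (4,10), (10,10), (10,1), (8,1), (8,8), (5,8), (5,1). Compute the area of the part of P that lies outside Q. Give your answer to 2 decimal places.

|P| = 18.5, |P∩Q| = 4.7571.
|P ∖ Q| = |P| − |P∩Q| = 18.5 − 4.7571 = 13.74.

13.74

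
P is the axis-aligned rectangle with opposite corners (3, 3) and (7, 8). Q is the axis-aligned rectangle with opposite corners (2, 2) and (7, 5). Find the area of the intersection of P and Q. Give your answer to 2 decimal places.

|P∩Q|: x∈[3,7], y∈[3,5] → 4·2 = 8.

8.00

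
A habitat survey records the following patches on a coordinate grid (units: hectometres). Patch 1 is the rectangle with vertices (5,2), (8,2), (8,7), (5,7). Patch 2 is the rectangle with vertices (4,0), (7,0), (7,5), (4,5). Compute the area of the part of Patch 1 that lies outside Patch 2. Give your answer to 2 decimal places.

|Patch 1∩Patch 2|: x∈[5,7], y∈[2,5] → 2·3 = 6.
|Patch 1| = 15.
|Patch 1 ∖ Patch 2| = |Patch 1| − |Patch 1∩Patch 2| = 15 − 6 = 9.00.

9.00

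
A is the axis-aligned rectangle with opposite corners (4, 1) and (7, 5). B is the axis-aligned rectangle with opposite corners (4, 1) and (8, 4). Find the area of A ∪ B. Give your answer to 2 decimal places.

15.00

By inclusion–exclusion:
Individual areas: |A| = 12, |B| = 12.
|A∩B|: x∈[4,7], y∈[1,4] → 3·3 = 9.
|A ∪ B| = 24 − 9 = 15.00.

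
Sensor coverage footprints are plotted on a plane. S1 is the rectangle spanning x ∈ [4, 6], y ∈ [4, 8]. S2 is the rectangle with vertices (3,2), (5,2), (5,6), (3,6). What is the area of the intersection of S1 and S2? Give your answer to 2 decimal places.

2.00

|S1∩S2|: x∈[4,5], y∈[4,6] → 1·2 = 2.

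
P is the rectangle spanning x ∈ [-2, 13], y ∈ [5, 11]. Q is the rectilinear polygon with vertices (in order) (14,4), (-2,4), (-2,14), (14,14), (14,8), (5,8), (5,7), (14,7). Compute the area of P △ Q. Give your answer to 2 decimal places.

77.00

|P| = 90, |Q| = 151, |P∩Q| = 82.
|P △ Q| = |P| + |Q| − 2·|P∩Q| = 90 + 151 − 164 = 77.00.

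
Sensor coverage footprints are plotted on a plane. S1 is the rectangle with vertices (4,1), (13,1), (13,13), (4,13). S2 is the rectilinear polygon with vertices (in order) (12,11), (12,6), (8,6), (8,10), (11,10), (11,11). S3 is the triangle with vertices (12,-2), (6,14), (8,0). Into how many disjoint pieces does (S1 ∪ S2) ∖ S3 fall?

2

(S1 ∪ S2) ∖ S3 splits into 2 disjoint pieces (area 36, area 52.5).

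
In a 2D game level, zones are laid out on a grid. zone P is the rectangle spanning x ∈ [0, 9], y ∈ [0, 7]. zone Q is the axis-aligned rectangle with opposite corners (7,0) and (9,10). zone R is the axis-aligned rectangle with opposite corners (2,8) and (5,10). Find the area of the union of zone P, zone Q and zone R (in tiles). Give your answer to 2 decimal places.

By inclusion–exclusion:
Individual areas: |zone P| = 63, |zone Q| = 20, |zone R| = 6.
|zone P∩zone Q|: x∈[7,9], y∈[0,7] → 2·7 = 14.
|zone P∩zone R| = 0 (no overlap).
|zone Q∩zone R| = 0 (no overlap).
|zone P∩zone Q∩zone R| = 0.
|zone P ∪ zone Q ∪ zone R| = 89 − 14 + 0 = 75.00.

75.00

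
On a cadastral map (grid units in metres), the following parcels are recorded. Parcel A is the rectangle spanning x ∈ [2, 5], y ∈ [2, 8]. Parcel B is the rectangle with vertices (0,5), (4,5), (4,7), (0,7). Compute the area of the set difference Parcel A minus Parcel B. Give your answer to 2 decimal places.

14.00

|Parcel A∩Parcel B|: x∈[2,4], y∈[5,7] → 2·2 = 4.
|Parcel A| = 18.
|Parcel A ∖ Parcel B| = |Parcel A| − |Parcel A∩Parcel B| = 18 − 4 = 14.00.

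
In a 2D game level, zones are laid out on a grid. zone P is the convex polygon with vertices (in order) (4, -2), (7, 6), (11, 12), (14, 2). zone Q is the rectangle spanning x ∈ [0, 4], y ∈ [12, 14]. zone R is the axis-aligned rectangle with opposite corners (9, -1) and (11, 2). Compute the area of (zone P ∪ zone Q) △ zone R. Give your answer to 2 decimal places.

|zone P ∪ zone Q| = 71.
|(zone P ∪ zone Q) ∩ zone R| = 3.2.
|(zone P ∪ zone Q) △ zone R| = 71 + 6 − 6.4 = 70.60.

70.60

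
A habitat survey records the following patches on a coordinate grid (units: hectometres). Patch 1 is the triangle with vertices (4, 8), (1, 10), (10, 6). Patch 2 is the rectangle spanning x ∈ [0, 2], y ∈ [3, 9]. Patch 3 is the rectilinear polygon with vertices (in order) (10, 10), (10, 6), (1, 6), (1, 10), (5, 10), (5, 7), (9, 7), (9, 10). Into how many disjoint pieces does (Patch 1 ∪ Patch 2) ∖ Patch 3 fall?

2

(Patch 1 ∪ Patch 2) ∖ Patch 3 splits into 2 disjoint pieces (area 1.0139, area 9).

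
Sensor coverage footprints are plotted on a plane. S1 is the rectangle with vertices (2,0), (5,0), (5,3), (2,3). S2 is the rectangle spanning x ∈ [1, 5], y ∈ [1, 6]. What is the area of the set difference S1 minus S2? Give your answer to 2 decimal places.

|S1∩S2|: x∈[2,5], y∈[1,3] → 3·2 = 6.
|S1| = 9.
|S1 ∖ S2| = |S1| − |S1∩S2| = 9 − 6 = 3.00.

3.00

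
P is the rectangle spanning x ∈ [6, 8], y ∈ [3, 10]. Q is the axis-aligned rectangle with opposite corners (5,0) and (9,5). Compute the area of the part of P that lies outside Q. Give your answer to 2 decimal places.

|P∩Q|: x∈[6,8], y∈[3,5] → 2·2 = 4.
|P| = 14.
|P ∖ Q| = |P| − |P∩Q| = 14 − 4 = 10.00.

10.00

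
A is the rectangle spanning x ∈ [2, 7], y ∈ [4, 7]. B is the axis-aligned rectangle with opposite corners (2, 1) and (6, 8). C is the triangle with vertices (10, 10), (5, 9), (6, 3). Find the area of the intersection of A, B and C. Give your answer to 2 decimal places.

1.25

The intersection is the polygon with vertices (6,4), (5.833,4), (5.333,7), (6,7).
By the shoelace formula its area is 1.25.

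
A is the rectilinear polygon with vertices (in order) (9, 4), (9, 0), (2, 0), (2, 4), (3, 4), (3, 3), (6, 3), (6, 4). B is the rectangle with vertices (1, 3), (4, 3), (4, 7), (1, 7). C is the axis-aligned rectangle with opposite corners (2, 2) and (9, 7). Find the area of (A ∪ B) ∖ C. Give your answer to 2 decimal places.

|A ∪ B| = 36.
|(A ∪ B) ∩ C| = 18.
|(A ∪ B) ∖ C| = 36 − 18 = 18.00.

18.00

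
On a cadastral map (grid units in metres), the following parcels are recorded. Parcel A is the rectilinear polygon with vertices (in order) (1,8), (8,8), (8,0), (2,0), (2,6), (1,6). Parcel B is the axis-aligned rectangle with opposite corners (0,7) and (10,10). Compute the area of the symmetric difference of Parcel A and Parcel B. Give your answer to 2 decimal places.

|Parcel A| = 50, |Parcel B| = 30, |Parcel A∩Parcel B| = 7.
|Parcel A △ Parcel B| = |Parcel A| + |Parcel B| − 2·|Parcel A∩Parcel B| = 50 + 30 − 14 = 66.00.

66.00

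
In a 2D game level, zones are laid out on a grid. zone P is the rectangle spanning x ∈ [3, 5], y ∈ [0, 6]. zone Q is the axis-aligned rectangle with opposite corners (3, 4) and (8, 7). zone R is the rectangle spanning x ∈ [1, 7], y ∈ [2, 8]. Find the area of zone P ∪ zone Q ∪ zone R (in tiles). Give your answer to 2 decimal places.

43.00

By inclusion–exclusion:
Individual areas: |zone P| = 12, |zone Q| = 15, |zone R| = 36.
|zone P∩zone Q|: x∈[3,5], y∈[4,6] → 2·2 = 4.
|zone P∩zone R|: x∈[3,5], y∈[2,6] → 2·4 = 8.
|zone Q∩zone R|: x∈[3,7], y∈[4,7] → 4·3 = 12.
|zone P∩zone Q∩zone R| = 4.
|zone P ∪ zone Q ∪ zone R| = 63 − 24 + 4 = 43.00.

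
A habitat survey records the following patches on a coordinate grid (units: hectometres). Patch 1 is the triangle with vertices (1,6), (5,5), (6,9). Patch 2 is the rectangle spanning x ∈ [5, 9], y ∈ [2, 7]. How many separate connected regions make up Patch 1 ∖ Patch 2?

Patch 1 ∖ Patch 2 is a single connected region.

1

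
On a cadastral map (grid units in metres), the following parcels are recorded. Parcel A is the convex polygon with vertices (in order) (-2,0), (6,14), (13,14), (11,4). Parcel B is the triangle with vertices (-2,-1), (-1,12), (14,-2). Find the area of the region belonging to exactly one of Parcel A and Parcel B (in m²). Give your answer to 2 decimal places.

142.06

|Parcel A| = 110, |Parcel B| = 104.5, |Parcel A∩Parcel B| = 36.2187.
|Parcel A △ Parcel B| = |Parcel A| + |Parcel B| − 2·|Parcel A∩Parcel B| = 110 + 104.5 − 72.4374 = 142.06.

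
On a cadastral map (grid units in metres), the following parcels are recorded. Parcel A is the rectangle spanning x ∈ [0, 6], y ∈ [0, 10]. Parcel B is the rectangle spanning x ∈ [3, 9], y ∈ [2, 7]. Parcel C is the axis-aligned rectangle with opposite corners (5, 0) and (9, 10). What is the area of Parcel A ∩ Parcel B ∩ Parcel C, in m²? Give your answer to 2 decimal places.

The intersection is the polygon with vertices (5,2), (5,7), (6,7), (6,2).
By the shoelace formula its area is 5.00.

5.00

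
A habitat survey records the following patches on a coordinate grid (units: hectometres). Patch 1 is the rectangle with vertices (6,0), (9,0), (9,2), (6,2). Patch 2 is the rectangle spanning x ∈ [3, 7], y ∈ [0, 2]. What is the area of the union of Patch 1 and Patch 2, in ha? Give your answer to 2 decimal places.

12.00

By inclusion–exclusion:
Individual areas: |Patch 1| = 6, |Patch 2| = 8.
|Patch 1∩Patch 2|: x∈[6,7], y∈[0,2] → 1·2 = 2.
|Patch 1 ∪ Patch 2| = 14 − 2 = 12.00.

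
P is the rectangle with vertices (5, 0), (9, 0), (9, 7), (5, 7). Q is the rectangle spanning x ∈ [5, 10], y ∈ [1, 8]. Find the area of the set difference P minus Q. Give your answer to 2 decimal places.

4.00

|P∩Q|: x∈[5,9], y∈[1,7] → 4·6 = 24.
|P| = 28.
|P ∖ Q| = |P| − |P∩Q| = 28 − 24 = 4.00.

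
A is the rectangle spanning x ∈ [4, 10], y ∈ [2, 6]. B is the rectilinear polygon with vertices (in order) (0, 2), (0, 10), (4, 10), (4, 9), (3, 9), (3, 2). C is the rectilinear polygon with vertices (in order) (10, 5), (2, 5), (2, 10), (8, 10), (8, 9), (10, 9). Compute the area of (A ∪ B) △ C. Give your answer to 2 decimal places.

|A ∪ B| = 49.
|(A ∪ B) ∩ C| = 12.
|(A ∪ B) △ C| = 49 + 38 − 24 = 63.00.

63.00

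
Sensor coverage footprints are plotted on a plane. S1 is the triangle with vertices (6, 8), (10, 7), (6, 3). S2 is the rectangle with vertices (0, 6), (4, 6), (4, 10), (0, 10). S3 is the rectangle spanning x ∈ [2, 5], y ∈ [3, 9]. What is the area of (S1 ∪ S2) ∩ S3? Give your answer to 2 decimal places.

The region (S1 ∪ S2) ∩ S3 is the polygon with vertices (4,6), (2,6), (2,9), (4,9).
By the shoelace formula its area is 6.00.

6.00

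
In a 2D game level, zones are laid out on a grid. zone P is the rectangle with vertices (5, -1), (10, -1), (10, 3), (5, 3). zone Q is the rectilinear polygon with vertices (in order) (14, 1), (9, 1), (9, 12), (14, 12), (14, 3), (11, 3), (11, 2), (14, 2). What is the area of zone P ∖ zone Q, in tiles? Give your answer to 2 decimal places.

|zone P| = 20, |zone P∩zone Q| = 2.
|zone P ∖ zone Q| = |zone P| − |zone P∩zone Q| = 20 − 2 = 18.00.

18.00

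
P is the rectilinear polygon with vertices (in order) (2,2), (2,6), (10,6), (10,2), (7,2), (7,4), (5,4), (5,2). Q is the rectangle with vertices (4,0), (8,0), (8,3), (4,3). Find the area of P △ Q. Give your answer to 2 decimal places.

36.00

|P| = 28, |Q| = 12, |P∩Q| = 2.
|P △ Q| = |P| + |Q| − 2·|P∩Q| = 28 + 12 − 4 = 36.00.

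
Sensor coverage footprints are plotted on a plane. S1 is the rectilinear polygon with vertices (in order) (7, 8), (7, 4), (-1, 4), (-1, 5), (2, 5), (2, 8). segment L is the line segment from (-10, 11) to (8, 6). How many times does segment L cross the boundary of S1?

The segment meets the boundary at (7,6.278), (2,7.667).

2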